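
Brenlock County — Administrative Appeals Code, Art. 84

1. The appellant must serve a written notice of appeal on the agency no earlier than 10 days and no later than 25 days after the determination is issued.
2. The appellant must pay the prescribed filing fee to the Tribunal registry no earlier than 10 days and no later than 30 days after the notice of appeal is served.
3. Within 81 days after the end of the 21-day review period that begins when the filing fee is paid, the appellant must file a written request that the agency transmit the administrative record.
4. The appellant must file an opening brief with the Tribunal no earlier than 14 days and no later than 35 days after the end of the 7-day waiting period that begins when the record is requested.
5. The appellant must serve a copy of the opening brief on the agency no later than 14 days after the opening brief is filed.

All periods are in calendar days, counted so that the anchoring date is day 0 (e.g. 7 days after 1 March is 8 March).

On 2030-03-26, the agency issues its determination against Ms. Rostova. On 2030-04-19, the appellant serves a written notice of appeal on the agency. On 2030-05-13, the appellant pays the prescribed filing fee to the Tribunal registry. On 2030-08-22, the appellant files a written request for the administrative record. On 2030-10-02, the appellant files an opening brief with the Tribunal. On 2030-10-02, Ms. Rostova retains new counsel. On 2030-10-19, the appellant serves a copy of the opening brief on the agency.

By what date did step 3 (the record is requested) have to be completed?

2030-08-23

The filing fee is paid on 2030-05-13; the 21-day review period therefore ends 2030-06-03, and step 3 runs from that date. 81 days after 2030-06-03 is 2030-08-23.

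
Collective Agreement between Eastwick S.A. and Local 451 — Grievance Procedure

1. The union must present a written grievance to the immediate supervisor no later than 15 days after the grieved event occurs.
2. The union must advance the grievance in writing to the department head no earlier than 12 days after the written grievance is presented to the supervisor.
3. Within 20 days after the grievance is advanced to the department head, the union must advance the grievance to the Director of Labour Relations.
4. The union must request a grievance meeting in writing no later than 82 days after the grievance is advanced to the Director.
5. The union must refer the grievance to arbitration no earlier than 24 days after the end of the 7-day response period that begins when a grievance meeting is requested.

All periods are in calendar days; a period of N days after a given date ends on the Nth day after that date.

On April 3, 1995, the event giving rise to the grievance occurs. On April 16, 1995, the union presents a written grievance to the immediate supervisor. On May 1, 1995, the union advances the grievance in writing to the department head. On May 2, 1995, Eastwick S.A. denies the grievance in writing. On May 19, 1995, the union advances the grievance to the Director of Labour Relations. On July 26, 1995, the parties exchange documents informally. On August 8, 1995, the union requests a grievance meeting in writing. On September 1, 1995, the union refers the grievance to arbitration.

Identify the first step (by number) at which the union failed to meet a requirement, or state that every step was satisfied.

(1) due by April 3, 1995 + 15 days = April 18, 1995; April 16, 1995 is within that limit.
(2) permitted from April 16, 1995 + 12 days = April 28, 1995 onward; May 1, 1995 is on or after that date.
(3) due by May 1, 1995 + 20 days = May 21, 1995; completed May 19, 1995, before the deadline.
(4) due by May 19, 1995 + 82 days = August 9, 1995; done August 8, 1995 — timely.
(5) permitted from August 15, 1995 + 24 days = September 8, 1995 onward; September 1, 1995 is 7 days before the earliest permitted date.
Later steps need not be reached.

Step 5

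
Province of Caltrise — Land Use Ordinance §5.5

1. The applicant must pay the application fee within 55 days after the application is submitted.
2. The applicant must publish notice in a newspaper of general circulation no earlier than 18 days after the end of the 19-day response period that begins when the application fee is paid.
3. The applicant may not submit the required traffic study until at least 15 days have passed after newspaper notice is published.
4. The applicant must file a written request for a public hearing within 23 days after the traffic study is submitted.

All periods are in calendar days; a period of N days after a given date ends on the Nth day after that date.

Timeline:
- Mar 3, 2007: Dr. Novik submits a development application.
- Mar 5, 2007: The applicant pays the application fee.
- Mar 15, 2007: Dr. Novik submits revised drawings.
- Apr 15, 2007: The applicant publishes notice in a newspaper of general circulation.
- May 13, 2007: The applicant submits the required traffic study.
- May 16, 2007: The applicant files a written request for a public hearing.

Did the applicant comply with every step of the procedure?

(1) due by Mar 3, 2007 + 55 days = Apr 27, 2007; Mar 5, 2007 is within that limit.
(2) permitted from Mar 24, 2007 + 18 days = Apr 11, 2007 onward; Apr 15, 2007 is on or after that date.
(3) permitted from Apr 15, 2007 + 15 days = Apr 30, 2007 onward; done May 13, 2007 — permitted.
(4) due by May 13, 2007 + 23 days = Jun 5, 2007; done May 16, 2007 — timely.

Yes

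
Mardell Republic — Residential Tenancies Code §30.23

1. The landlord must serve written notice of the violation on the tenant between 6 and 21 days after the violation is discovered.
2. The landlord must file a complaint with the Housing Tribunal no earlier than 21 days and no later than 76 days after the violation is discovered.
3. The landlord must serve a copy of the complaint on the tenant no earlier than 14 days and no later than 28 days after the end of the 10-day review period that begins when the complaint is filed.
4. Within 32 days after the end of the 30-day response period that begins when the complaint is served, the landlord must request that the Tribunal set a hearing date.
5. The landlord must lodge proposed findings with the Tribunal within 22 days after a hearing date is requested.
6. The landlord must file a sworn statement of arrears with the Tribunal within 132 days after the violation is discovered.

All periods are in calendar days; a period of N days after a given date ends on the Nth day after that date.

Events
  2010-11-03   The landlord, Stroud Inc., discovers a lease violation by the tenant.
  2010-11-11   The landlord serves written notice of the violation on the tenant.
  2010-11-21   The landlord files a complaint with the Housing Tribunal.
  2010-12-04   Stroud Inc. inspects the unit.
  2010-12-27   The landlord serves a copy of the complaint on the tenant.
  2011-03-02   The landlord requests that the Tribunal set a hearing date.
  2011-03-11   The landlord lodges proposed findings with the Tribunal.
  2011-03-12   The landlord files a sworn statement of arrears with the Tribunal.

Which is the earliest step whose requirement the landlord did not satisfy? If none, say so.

Step 2

Step 1 — 6 and 21 days from 2010-11-03 (when the violation is discovered) are 2010-11-09 and 2010-11-24 respectively; done 2010-11-11 — within the window.
Step 2 — 21 and 76 days from 2010-11-03 (when the violation is discovered) are 2010-11-24 and 2011-01-18 respectively; 2010-11-21 is 3 days too early.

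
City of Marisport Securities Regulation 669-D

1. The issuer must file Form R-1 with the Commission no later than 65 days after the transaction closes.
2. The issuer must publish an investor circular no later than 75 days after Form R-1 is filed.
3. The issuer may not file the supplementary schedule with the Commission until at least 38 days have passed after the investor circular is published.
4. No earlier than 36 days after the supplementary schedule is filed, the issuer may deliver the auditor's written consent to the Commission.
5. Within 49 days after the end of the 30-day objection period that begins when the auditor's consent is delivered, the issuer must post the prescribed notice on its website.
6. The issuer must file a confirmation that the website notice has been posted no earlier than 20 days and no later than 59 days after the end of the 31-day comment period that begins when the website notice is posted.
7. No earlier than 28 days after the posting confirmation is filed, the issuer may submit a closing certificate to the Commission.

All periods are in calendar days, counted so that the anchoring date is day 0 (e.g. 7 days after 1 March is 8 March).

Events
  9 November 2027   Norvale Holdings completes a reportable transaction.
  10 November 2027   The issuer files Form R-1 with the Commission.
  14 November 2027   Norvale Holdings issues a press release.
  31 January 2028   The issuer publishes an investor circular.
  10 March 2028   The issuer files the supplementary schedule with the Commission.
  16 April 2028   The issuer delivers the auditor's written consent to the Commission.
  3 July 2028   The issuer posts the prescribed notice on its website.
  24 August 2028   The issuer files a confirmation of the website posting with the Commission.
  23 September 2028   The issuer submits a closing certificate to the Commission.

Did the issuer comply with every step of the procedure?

Step 1 — counting 65 days from 9 November 2027 (when the transaction closes) gives a deadline of 13 January 2028; 10 November 2027 is within that limit.
Step 2 — counting 75 days from 10 November 2027 (when Form R-1 is filed) gives a deadline of 24 January 2028; not done until 31 January 2028, 7 days after the deadline.
Later steps need not be reached.

No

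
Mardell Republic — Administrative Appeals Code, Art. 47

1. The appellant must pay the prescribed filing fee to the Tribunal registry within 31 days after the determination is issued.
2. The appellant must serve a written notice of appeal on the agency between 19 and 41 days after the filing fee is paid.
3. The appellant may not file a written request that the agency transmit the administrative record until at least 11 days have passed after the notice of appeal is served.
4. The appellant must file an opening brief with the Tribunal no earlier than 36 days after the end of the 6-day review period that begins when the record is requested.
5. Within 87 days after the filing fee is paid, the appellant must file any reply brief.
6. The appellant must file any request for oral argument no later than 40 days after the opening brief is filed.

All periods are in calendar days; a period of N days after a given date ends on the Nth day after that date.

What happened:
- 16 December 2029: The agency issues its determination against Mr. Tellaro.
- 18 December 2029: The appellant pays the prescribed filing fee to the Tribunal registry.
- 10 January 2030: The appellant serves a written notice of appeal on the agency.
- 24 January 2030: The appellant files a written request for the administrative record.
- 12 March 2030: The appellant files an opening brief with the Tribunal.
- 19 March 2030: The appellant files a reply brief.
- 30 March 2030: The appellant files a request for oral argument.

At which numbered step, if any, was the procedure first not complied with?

Step 1: 31 days after 16 December 2029 (when the determination is issued) is 16 January 2030; completed 18 December 2029, before the deadline.
Step 2: the window is 19–41 days after 18 December 2029 (when the filing fee is paid), so 6 January 2030 through 28 January 2030; done 10 January 2030, which is between those dates.
Step 3: the earliest permitted date is 11 days after 10 January 2030 (when the notice of appeal is served), i.e. 21 January 2030; done 24 January 2030 — permitted.
Step 4: the earliest permitted date is 36 days after 30 January 2030 (end of the 6-day review period, which began when the record is requested on 24 January 2030), i.e. 7 March 2030; done 12 March 2030 — permitted.
Step 5: 87 days after 18 December 2029 (when the filing fee is paid) is 15 March 2030; not done until 19 March 2030, 4 days after the deadline.
That is the first point of non-compliance.

Step 5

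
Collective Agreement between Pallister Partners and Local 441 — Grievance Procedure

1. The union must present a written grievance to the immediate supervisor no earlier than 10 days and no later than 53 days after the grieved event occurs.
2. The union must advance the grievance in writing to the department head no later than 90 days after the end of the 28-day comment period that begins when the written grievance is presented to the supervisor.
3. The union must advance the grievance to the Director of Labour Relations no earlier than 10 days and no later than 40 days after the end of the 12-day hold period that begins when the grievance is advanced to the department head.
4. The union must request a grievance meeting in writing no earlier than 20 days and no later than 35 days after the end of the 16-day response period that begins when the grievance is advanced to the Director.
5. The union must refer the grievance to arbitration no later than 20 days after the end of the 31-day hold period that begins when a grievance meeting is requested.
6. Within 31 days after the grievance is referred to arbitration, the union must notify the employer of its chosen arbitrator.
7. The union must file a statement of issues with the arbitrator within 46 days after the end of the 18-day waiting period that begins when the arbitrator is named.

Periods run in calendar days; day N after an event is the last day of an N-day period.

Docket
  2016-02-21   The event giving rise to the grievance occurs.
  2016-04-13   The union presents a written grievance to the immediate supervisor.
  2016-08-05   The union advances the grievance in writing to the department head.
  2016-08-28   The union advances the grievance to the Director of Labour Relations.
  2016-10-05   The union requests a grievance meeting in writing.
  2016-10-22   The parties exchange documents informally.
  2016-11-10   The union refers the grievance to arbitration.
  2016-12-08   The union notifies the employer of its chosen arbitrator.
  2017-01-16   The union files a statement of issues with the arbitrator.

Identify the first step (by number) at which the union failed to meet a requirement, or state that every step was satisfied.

None — every step was satisfied

(1) the permitted window runs from 2016-02-21 + 10 = 2016-03-02 to 2016-02-21 + 53 = 2016-04-14; done 2016-04-13, which is between those dates.
(2) due by 2016-05-11 + 90 days = 2016-08-09; done 2016-08-05 — timely.
(3) the permitted window runs from 2016-08-17 + 10 = 2016-08-27 to 2016-08-17 + 40 = 2016-09-26; done 2016-08-28 — within the window.
(4) the permitted window runs from 2016-09-13 + 20 = 2016-10-03 to 2016-09-13 + 35 = 2016-10-18; done 2016-10-05, which is between those dates.
(5) due by 2016-11-05 + 20 days = 2016-11-25; 2016-11-10 is within that limit.
(6) due by 2016-11-10 + 31 days = 2016-12-11; completed 2016-12-08, before the deadline.
(7) due by 2016-12-26 + 46 days = 2017-02-10; done 2017-01-16 — timely.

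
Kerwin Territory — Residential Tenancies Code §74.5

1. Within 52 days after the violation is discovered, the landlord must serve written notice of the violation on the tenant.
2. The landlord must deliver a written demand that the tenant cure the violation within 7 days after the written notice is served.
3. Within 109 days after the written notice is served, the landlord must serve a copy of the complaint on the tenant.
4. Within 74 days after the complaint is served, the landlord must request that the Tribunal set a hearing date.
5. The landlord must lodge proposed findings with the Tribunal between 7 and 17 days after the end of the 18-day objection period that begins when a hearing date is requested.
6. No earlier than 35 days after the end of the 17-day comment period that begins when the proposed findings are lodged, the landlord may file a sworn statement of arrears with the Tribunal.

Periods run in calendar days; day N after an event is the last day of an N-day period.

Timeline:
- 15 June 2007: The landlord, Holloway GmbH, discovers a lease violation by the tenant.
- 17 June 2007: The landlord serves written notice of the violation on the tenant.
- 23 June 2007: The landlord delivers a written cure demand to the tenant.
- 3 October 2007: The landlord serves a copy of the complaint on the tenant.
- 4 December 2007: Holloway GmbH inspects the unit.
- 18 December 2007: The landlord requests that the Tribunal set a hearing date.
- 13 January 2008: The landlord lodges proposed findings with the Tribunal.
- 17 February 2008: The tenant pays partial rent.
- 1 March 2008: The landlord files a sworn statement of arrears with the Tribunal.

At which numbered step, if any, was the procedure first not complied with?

Step 1: 52 days after 15 June 2007 (when the violation is discovered) is 6 August 2007; 17 June 2007 is within that limit.
Step 2: 7 days after 17 June 2007 (when the written notice is served) is 24 June 2007; done 23 June 2007 — timely.
Step 3: 109 days after 17 June 2007 (when the written notice is served) is 4 October 2007; completed 3 October 2007, before the deadline.
Step 4: 74 days after 3 October 2007 (when the complaint is served) is 16 December 2007; done 18 December 2007 — 2 days late.

Step 4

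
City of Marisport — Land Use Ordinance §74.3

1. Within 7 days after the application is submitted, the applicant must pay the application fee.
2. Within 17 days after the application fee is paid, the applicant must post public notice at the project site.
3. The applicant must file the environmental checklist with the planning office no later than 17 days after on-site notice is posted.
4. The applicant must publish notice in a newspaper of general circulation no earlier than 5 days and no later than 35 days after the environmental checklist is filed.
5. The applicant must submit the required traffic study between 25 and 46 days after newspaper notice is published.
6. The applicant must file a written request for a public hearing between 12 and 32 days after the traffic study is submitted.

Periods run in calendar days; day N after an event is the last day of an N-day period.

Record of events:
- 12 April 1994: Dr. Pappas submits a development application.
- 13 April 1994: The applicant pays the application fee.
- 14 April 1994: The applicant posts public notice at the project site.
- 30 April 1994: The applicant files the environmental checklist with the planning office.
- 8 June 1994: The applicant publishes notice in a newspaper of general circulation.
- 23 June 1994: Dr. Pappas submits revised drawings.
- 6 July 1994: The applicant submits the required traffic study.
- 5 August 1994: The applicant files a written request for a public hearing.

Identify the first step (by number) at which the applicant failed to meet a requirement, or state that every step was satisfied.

Step 4

Step 1: 7 days after 12 April 1994 (when the application is submitted) is 19 April 1994; done 13 April 1994 — timely.
Step 2: 17 days after 13 April 1994 (when the application fee is paid) is 30 April 1994; done 14 April 1994 — timely.
Step 3: 17 days after 14 April 1994 (when on-site notice is posted) is 1 May 1994; 30 April 1994 is within that limit.
Step 4: the window is 5–35 days after 30 April 1994 (when the environmental checklist is filed), so 5 May 1994 through 4 June 1994; done 8 June 1994 — 4 days after the window closed.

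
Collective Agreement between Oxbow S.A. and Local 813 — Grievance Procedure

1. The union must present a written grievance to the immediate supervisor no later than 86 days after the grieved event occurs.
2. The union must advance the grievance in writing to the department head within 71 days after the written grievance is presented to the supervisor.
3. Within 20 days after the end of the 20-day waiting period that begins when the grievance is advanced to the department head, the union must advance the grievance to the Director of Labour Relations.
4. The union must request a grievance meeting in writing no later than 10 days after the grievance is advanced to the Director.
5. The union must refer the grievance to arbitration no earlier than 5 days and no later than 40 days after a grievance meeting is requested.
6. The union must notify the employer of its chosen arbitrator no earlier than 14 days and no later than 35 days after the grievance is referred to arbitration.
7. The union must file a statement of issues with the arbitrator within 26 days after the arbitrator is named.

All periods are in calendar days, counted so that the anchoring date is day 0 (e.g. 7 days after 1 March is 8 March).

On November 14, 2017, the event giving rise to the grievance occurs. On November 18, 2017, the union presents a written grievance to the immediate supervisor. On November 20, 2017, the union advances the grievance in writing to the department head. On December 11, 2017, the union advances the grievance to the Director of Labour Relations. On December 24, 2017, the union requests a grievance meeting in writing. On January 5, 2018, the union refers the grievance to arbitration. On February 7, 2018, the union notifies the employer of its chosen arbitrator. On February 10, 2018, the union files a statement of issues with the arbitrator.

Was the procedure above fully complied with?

No

(1) due by November 14, 2017 + 86 days = February 8, 2018; done November 18, 2017 — timely.
(2) due by November 18, 2017 + 71 days = January 28, 2018; completed November 20, 2017, before the deadline.
(3) due by December 10, 2017 + 20 days = December 30, 2017; done December 11, 2017 — timely.
(4) due by December 11, 2017 + 10 days = December 21, 2017; December 24, 2017 misses that deadline by 3 days.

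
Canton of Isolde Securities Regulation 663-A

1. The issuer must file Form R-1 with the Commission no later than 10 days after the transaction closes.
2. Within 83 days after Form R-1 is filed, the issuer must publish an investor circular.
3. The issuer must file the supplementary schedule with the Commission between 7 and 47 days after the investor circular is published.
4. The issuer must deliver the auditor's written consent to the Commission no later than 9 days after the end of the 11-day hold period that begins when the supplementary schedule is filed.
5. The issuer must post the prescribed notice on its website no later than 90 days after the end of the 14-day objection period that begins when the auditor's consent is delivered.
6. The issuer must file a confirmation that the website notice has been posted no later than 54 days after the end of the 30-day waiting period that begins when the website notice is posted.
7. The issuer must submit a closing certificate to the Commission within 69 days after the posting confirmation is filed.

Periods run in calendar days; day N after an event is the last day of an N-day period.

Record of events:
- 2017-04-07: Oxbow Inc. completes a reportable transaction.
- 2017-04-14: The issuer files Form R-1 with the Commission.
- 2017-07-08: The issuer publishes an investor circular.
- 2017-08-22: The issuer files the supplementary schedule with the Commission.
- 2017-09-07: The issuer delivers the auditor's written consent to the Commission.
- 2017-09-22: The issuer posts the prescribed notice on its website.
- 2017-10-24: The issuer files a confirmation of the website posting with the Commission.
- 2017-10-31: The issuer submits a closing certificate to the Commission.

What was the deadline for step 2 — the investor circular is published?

2017-07-06

Step 2 runs from 2017-04-14, when Form R-1 is filed. 83 days after 2017-04-14 is 2017-07-06.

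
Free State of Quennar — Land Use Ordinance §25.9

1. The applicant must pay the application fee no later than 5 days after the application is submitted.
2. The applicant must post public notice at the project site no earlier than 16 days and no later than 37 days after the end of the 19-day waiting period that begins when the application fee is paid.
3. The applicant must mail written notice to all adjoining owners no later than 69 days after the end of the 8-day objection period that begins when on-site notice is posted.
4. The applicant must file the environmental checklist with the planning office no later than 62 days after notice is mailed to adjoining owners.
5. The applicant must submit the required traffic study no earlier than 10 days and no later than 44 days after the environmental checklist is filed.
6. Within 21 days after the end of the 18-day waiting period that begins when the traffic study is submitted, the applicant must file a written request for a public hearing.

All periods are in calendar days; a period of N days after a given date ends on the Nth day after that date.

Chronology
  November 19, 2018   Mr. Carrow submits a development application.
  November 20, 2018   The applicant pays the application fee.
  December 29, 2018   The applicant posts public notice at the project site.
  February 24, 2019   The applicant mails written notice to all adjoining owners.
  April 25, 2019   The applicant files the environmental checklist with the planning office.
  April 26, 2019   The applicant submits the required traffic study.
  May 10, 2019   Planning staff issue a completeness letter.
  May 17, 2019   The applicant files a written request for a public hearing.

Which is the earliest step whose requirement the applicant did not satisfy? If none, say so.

Step 5

(1) due by November 19, 2018 + 5 days = November 24, 2018; done November 20, 2018 — timely.
(2) the permitted window runs from December 9, 2018 + 16 = December 25, 2018 to December 9, 2018 + 37 = January 15, 2019; December 29, 2018 falls inside that range.
(3) due by January 6, 2019 + 69 days = March 16, 2019; done February 24, 2019 — timely.
(4) due by February 24, 2019 + 62 days = April 27, 2019; April 25, 2019 is within that limit.
(5) the permitted window runs from April 25, 2019 + 10 = May 5, 2019 to April 25, 2019 + 44 = June 8, 2019; April 26, 2019 is 9 days too early.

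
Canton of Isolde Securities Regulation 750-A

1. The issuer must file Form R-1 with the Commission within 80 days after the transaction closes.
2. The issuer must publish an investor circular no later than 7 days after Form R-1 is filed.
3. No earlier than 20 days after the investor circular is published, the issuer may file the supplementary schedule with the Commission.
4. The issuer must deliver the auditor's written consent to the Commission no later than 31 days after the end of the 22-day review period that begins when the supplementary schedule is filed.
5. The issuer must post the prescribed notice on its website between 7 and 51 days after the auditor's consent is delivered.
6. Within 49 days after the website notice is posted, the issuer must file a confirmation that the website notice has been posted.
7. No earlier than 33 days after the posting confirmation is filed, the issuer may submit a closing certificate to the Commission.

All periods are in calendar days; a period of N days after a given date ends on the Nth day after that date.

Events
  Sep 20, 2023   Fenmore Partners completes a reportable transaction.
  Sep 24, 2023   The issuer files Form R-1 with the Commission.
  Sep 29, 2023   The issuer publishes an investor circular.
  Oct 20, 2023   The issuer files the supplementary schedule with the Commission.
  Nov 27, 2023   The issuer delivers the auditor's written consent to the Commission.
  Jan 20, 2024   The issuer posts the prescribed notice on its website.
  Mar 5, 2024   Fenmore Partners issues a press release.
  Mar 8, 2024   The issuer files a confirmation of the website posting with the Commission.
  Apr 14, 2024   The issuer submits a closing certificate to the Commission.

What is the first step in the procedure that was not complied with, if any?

Step 1 — counting 80 days from Sep 20, 2023 (when the transaction closes) gives a deadline of Dec 9, 2023; done Sep 24, 2023 — timely.
Step 2 — counting 7 days from Sep 24, 2023 (when Form R-1 is filed) gives a deadline of Oct 1, 2023; Sep 29, 2023 is within that limit.
Step 3 — must wait 20 days from Sep 29, 2023 (when the investor circular is published), so not before Oct 19, 2023; Oct 20, 2023 is on or after that date.
Step 4 — counting 31 days from Nov 11, 2023 (end of the 22-day review period, which began when the supplementary schedule is filed on Oct 20, 2023) gives a deadline of Dec 12, 2023; completed Nov 27, 2023, before the deadline.
Step 5 — 7 and 51 days from Nov 27, 2023 (when the auditor's consent is delivered) are Dec 4, 2023 and Jan 17, 2024 respectively; done Jan 20, 2024 — 3 days after the window closed.
Later steps need not be reached.

Step 5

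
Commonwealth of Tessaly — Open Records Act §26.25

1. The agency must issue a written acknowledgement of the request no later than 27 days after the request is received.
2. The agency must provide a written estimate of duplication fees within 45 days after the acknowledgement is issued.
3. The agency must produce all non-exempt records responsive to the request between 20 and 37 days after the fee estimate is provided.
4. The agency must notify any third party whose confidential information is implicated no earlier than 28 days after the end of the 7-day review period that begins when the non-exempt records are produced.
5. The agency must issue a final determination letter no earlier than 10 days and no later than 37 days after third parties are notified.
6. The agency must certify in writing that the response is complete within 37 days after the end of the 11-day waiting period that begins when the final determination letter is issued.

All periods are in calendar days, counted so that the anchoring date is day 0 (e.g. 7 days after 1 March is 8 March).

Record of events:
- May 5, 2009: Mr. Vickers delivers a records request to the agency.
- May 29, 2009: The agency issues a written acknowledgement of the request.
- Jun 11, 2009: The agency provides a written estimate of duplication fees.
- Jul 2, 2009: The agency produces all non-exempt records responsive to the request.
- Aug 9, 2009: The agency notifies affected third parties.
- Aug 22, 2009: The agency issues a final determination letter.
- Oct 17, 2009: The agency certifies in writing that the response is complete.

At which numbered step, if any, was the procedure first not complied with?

Step 6

Step 1: 27 days after May 5, 2009 (when the request is received) is Jun 1, 2009; completed May 29, 2009, before the deadline.
Step 2: 45 days after May 29, 2009 (when the acknowledgement is issued) is Jul 13, 2009; done Jun 11, 2009 — timely.
Step 3: the window is 20–37 days after Jun 11, 2009 (when the fee estimate is provided), so Jul 1, 2009 through Jul 18, 2009; Jul 2, 2009 falls inside that range.
Step 4: the earliest permitted date is 28 days after Jul 9, 2009 (end of the 7-day review period, which began when the non-exempt records are produced on Jul 2, 2009), i.e. Aug 6, 2009; done Aug 9, 2009 — permitted.
Step 5: the window is 10–37 days after Aug 9, 2009 (when third parties are notified), so Aug 19, 2009 through Sep 15, 2009; done Aug 22, 2009 — within the window.
Step 6: 37 days after Sep 2, 2009 (end of the 11-day waiting period, which began when the final determination letter is issued on Aug 22, 2009) is Oct 9, 2009; not done until Oct 17, 2009, 8 days after the deadline.
No need to go further; step 6 was not satisfied.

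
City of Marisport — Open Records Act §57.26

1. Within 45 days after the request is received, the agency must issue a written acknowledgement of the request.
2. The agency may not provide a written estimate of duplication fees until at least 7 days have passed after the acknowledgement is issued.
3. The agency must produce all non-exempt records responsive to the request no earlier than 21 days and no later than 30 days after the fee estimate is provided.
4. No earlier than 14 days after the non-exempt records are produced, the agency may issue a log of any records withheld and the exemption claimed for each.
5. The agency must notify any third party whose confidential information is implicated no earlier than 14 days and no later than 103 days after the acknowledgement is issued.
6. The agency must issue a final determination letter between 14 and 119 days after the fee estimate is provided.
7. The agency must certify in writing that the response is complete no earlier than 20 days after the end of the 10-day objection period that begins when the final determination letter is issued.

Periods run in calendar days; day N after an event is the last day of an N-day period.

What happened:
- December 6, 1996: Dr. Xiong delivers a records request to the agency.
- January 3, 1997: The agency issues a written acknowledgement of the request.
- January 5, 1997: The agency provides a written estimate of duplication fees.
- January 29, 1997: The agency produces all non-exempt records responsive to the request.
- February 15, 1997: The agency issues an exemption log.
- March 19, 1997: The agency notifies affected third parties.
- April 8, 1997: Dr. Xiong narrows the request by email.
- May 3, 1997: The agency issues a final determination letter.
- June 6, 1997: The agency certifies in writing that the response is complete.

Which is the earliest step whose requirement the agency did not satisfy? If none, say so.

Step 2

Step 1 — counting 45 days from December 6, 1996 (when the request is received) gives a deadline of January 20, 1997; done January 3, 1997 — timely.
Step 2 — must wait 7 days from January 3, 1997 (when the acknowledgement is issued), so not before January 10, 1997; acted on January 5, 1997, 5 days prematurely.
No need to go further; step 2 was not satisfied.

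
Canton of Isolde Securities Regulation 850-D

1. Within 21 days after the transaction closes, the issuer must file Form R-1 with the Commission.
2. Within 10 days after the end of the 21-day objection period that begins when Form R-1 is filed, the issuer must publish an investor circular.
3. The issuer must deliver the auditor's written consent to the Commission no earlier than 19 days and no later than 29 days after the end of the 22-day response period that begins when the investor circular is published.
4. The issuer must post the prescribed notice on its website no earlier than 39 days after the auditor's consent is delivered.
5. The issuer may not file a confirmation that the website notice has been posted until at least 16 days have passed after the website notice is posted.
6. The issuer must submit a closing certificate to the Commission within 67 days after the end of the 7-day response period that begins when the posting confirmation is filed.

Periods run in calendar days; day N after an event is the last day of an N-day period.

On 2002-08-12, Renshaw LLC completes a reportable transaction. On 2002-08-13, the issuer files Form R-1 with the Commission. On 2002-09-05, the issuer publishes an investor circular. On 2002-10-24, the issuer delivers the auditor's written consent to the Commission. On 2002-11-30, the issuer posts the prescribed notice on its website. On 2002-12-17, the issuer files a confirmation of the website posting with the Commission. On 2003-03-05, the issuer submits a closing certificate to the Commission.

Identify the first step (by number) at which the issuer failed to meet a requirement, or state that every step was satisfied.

Step 1 — counting 21 days from 2002-08-12 (when the transaction closes) gives a deadline of 2002-09-02; 2002-08-13 is within that limit.
Step 2 — counting 10 days from 2002-09-03 (end of the 21-day objection period, which began when Form R-1 is filed on 2002-08-13) gives a deadline of 2002-09-13; 2002-09-05 is within that limit.
Step 3 — 19 and 29 days from 2002-09-27 (end of the 22-day response period, which began when the investor circular is published on 2002-09-05) are 2002-10-16 and 2002-10-26 respectively; 2002-10-24 falls inside that range.
Step 4 — must wait 39 days from 2002-10-24 (when the auditor's consent is delivered), so not before 2002-12-02; acted on 2002-11-30, 2 days prematurely.

Step 4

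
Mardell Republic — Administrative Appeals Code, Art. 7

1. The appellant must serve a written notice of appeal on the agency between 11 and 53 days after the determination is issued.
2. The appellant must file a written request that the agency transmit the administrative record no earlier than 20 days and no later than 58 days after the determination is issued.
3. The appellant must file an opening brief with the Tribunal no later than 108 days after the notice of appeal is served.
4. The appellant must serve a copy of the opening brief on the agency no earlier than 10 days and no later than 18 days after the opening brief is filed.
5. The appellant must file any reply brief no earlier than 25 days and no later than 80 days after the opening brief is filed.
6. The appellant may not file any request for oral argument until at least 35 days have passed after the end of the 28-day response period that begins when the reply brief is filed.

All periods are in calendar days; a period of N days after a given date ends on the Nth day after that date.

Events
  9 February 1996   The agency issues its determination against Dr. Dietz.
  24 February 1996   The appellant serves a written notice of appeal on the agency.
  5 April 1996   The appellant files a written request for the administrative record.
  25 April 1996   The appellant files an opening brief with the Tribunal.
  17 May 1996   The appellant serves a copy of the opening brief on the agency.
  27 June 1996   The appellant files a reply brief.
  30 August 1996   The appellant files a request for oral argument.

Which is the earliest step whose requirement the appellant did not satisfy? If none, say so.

Step 4

(1) the permitted window runs from 9 February 1996 + 11 = 20 February 1996 to 9 February 1996 + 53 = 2 April 1996; done 24 February 1996 — within the window.
(2) the permitted window runs from 9 February 1996 + 20 = 29 February 1996 to 9 February 1996 + 58 = 7 April 1996; done 5 April 1996 — within the window.
(3) due by 24 February 1996 + 108 days = 11 June 1996; 25 April 1996 is within that limit.
(4) the permitted window runs from 25 April 1996 + 10 = 5 May 1996 to 25 April 1996 + 18 = 13 May 1996; done 17 May 1996 — 4 days after the window closed.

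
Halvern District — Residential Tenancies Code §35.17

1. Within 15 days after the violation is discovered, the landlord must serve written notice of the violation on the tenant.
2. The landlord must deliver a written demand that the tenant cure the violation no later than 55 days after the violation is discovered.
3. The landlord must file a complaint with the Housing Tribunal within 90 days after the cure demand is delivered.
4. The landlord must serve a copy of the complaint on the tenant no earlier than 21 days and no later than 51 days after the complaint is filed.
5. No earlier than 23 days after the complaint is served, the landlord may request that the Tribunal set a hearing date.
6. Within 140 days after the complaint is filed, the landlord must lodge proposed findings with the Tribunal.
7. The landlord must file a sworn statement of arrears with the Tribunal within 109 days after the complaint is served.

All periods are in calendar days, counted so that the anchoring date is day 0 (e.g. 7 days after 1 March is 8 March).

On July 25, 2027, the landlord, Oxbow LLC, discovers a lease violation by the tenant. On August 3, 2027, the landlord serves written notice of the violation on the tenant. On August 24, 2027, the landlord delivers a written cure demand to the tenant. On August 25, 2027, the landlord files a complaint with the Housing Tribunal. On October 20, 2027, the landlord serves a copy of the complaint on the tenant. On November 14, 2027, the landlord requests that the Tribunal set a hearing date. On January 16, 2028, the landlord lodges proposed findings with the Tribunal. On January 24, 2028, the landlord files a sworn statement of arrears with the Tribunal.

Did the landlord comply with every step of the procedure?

Step 1: 15 days after July 25, 2027 (when the violation is discovered) is August 9, 2027; completed August 3, 2027, before the deadline.
Step 2: 55 days after July 25, 2027 (when the violation is discovered) is September 18, 2027; completed August 24, 2027, before the deadline.
Step 3: 90 days after August 24, 2027 (when the cure demand is delivered) is November 22, 2027; August 25, 2027 is within that limit.
Step 4: the window is 21–51 days after August 25, 2027 (when the complaint is filed), so September 15, 2027 through October 15, 2027; done October 20, 2027 — 5 days after the window closed.

No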